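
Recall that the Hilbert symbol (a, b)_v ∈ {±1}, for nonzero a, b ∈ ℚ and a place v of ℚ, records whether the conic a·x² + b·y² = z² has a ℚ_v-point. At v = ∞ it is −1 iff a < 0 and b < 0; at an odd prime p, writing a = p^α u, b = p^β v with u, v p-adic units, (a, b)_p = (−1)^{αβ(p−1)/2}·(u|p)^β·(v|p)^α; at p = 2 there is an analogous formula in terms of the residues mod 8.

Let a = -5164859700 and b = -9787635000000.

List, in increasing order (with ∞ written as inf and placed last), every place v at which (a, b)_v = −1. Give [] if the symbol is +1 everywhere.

Mod squares: a ≡ -77, b ≡ -715. Check v ∈ {∞, 2, 3, 5, 7, 11, 13}.
v=5: a=5^2·(≡2), b=5^7·(≡2) mod 5; (2|5)=-1, (2|5)=-1; (−1)^{2·7·2}·(-1)^7·(-1)^2 = -1.
v=2: v_2(a)=2, v_2(b)=6; units ≡ 3, 5 (mod 8); ε·ε+αω+βω = 1·0+2·1+6·1 ≡ 0  ⇒  (a,b)_2 = +1.
v=∞: -77 < 0 and -715 < 0  ⇒  (a,b)_∞ = -1.
v=7: a=7^3·(≡3), b=7^0·(≡3) mod 7; (3|7)=-1, (3|7)=-1; (−1)^{3·0·3}·(-1)^0·(-1)^3 = -1.
v=3: a=3^4·(≡1), b=3^4·(≡2) mod 3; (1|3)=+1, (2|3)=-1; (−1)^{4·4·1}·(+1)^4·(-1)^4 = +1.
v=13: a=13^2·(≡10), b=13^3·(≡4) mod 13; (10|13)=+1, (4|13)=+1; (−1)^{2·3·6}·(+1)^3·(+1)^2 = +1.
v=11: a=11^1·(≡1), b=11^1·(≡5) mod 11; (1|11)=+1, (5|11)=+1; (−1)^{1·1·5}·(+1)^1·(+1)^1 = -1.
Ram(-77, -715) = {5, 7, 11, ∞}; no ℚ_5-point on the conic.

[5, 7, 11, inf]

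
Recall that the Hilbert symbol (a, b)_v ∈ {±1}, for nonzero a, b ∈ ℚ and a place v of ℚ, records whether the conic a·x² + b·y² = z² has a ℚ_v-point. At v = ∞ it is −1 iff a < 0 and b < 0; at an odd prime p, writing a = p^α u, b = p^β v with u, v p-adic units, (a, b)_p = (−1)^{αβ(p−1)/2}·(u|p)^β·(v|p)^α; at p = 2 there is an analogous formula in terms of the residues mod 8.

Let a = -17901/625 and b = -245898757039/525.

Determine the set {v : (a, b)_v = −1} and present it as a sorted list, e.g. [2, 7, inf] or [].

(a, b) ≡ (-221, -651) mod (ℚ^×)²; places V = {2, 3, 5, 7, 13, 17, 31, ∞}.
(a,b)_2: α=0, β=0; u≡3, v≡5 (mod 8); ε(u)ε(v)=1·0, αω(v)=0·1, βω(u)=0·1; sum ≡ 0  ⇒  +1.
(a,b)_31: α=0, u≡22; β=3, v≡19 (mod 31); (22|31)=-1, (19|31)=+1; sign (−1)^0·-1^3·+1^0 = -1.
(a,b)_3: α=4, u≡1; β=-1, v≡2 (mod 3); (1|3)=+1, (2|3)=-1; sign (−1)^0·+1^-1·-1^4 = +1.
(a,b)_7: α=0, u≡6; β=-1, v≡6 (mod 7); (6|7)=-1, (6|7)=-1; sign (−1)^0·-1^-1·-1^0 = -1.
(a,b)_17: α=1, u≡4; β=2, v≡12 (mod 17); (4|17)=+1, (12|17)=-1; sign (−1)^0·+1^2·-1^1 = -1.
(a,b)_5: α=-4, u≡4; β=-2, v≡1 (mod 5); (4|5)=+1, (1|5)=+1; sign (−1)^0·+1^-2·+1^-4 = +1.
(a,b)_13: α=1, u≡1; β=4, v≡3 (mod 13); (1|13)=+1, (3|13)=+1; sign (−1)^0·+1^4·+1^1 = +1.
(a,b)_∞: sgn(-221)=−, sgn(-651)=−, so -1.
Ram(-221, -651) = {7, 17, 31, ∞}; no ℚ_7-point on the conic.

[7, 17, 31, inf]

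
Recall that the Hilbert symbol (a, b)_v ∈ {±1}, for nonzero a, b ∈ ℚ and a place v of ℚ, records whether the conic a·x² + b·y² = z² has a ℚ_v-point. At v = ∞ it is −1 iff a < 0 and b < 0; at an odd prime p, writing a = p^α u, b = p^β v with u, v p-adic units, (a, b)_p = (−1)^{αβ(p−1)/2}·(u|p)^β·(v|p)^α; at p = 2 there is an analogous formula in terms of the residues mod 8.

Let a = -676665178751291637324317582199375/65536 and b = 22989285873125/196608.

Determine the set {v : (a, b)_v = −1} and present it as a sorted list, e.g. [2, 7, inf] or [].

[3, 11, 13, 19, 29, 31]

(a, b) ≡ (-1097679, 666159) mod (ℚ^×)²; places V = {2, 3, 5, 11, 13, 19, 29, 31, 37, ∞}.
(a,b)_11: α=5, u≡3; β=2, v≡8 (mod 11); (3|11)=+1, (8|11)=-1; sign (−1)^0·+1^2·-1^5 = -1.
(a,b)_3: α=7, u≡2; β=-1, v≡2 (mod 3); (2|3)=-1, (2|3)=-1; sign (−1)^1·-1^-1·-1^7 = -1.
(a,b)_29: α=3, u≡9; β=1, v≡18 (mod 29); (9|29)=+1, (18|29)=-1; sign (−1)^0·+1^1·-1^3 = -1.
(a,b)_2: α=-16, β=-16; u≡1, v≡7 (mod 8); ε(u)ε(v)=0·1, αω(v)=-16·0, βω(u)=-16·0; sum ≡ 0  ⇒  +1.
(a,b)_37: α=5, u≡7; β=2, v≡27 (mod 37); (7|37)=+1, (27|37)=+1; sign (−1)^0·+1^2·+1^5 = +1.
(a,b)_∞: sgn(-1097679)=−, sgn(666159)=+, so +1.
(a,b)_13: α=2, u≡6; β=1, v≡4 (mod 13); (6|13)=-1, (4|13)=+1; sign (−1)^0·-1^1·+1^2 = -1.
(a,b)_31: α=3, u≡30; β=1, v≡6 (mod 31); (30|31)=-1, (6|31)=-1; sign (−1)^1·-1^1·-1^3 = -1.
(a,b)_19: α=2, u≡10; β=1, v≡7 (mod 19); (10|19)=-1, (7|19)=+1; sign (−1)^0·-1^1·+1^2 = -1.
(a,b)_5: α=4, u≡1; β=4, v≡4 (mod 5); (1|5)=+1, (4|5)=+1; sign (−1)^0·+1^4·+1^4 = +1.
(-1097679, 666159 / ℚ) ramifies at {3, 11, 13, 19, 29, 31}: a division algebra.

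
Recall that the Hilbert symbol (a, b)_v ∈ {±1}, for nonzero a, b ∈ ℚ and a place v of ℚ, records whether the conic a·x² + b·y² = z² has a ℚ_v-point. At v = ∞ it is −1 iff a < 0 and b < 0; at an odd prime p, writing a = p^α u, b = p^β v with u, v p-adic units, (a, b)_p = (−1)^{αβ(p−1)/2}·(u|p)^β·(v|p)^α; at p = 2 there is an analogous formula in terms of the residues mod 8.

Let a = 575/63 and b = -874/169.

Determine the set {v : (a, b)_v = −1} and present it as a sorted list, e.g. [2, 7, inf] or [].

(a, b) ≡ (161, -874) mod (ℚ^×)²; places V = {2, 3, 5, 7, 13, 19, 23, ∞}.
(a,b)_7: α=-1, u≡4; β=0, v≡1 (mod 7); (4|7)=+1, (1|7)=+1; sign (−1)^0·+1^0·+1^-1 = +1.
(a,b)_∞: sgn(161)=+, sgn(-874)=−, so +1.
(a,b)_19: α=0, u≡4; β=1, v≡4 (mod 19); (4|19)=+1, (4|19)=+1; sign (−1)^0·+1^1·+1^0 = +1.
(a,b)_13: α=0, u≡5; β=-2, v≡10 (mod 13); (5|13)=-1, (10|13)=+1; sign (−1)^0·-1^-2·+1^0 = +1.
(a,b)_5: α=2, u≡1; β=0, v≡4 (mod 5); (1|5)=+1, (4|5)=+1; sign (−1)^0·+1^0·+1^2 = +1.
(a,b)_3: α=-2, u≡2; β=0, v≡2 (mod 3); (2|3)=-1, (2|3)=-1; sign (−1)^0·-1^0·-1^-2 = +1.
(a,b)_2: α=0, β=1; u≡1, v≡3 (mod 8); ε(u)ε(v)=0·1, αω(v)=0·1, βω(u)=1·0; sum ≡ 0  ⇒  +1.
(a,b)_23: α=1, u≡15; β=1, v≡1 (mod 23); (15|23)=-1, (1|23)=+1; sign (−1)^1·-1^1·+1^1 = +1.
Every local symbol is +1, so the conic 161·x² + -874·y² = z² has ℚ_v-points for all v and hence a ℚ-point; (a, b / ℚ) ≅ M_2(ℚ).

[]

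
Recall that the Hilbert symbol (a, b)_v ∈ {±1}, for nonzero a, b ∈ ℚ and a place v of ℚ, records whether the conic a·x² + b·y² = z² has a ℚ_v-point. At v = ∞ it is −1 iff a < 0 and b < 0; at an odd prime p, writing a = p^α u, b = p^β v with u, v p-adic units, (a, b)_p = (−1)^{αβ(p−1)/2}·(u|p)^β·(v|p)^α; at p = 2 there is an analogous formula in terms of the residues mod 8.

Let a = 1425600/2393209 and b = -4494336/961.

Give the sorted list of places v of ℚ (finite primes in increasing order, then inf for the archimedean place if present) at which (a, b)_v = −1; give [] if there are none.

(a, b) ≡ (11, -4389) mod (ℚ^×)²; places V = {2, 3, 5, 7, 11, 13, 17, 19, 31, ∞}.
(a,b)_∞: sgn(11)=+, sgn(-4389)=−, so +1.
(a,b)_3: α=4, u≡2; β=1, v≡1 (mod 3); (2|3)=-1, (1|3)=+1; sign (−1)^0·-1^1·+1^4 = -1.
(a,b)_2: α=6, β=10; u≡3, v≡3 (mod 8); ε(u)ε(v)=1·1, αω(v)=6·1, βω(u)=10·1; sum ≡ 1  ⇒  -1.
(a,b)_19: α=0, u≡7; β=1, v≡4 (mod 19); (7|19)=+1, (4|19)=+1; sign (−1)^0·+1^1·+1^0 = +1.
(a,b)_13: α=-2, u≡5; β=0, v≡2 (mod 13); (5|13)=-1, (2|13)=-1; sign (−1)^0·-1^0·-1^-2 = +1.
(a,b)_5: α=2, u≡1; β=0, v≡4 (mod 5); (1|5)=+1, (4|5)=+1; sign (−1)^0·+1^0·+1^2 = +1.
(a,b)_11: α=1, u≡4; β=1, v≡2 (mod 11); (4|11)=+1, (2|11)=-1; sign (−1)^1·+1^1·-1^1 = +1.
(a,b)_7: α=-2, u≡4; β=1, v≡3 (mod 7); (4|7)=+1, (3|7)=-1; sign (−1)^0·+1^1·-1^-2 = +1.
(a,b)_17: α=-2, u≡7; β=0, v≡10 (mod 17); (7|17)=-1, (10|17)=-1; sign (−1)^0·-1^0·-1^-2 = +1.
(a,b)_31: α=0, u≡21; β=-2, v≡13 (mod 31); (21|31)=-1, (13|31)=-1; sign (−1)^0·-1^-2·-1^0 = +1.
(11, -4389 / ℚ) ramifies at {2, 3}: a division algebra.

[2, 3]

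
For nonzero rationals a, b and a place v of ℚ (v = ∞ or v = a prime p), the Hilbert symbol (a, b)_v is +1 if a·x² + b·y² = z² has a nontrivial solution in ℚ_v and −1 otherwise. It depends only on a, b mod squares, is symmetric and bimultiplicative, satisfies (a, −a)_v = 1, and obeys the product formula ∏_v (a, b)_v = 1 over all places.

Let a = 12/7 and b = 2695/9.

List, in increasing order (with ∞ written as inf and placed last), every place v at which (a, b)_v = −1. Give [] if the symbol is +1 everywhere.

[7, 11]

Mod squares: a ≡ 21, b ≡ 55. Check v ∈ {∞, 2, 3, 5, 7, 11}.
v=7: a=7^-1·(≡5), b=7^2·(≡3) mod 7; (5|7)=-1, (3|7)=-1; (−1)^{-1·2·3}·(-1)^2·(-1)^-1 = -1.
v=11: a=11^0·(≡8), b=11^1·(≡4) mod 11; (8|11)=-1, (4|11)=+1; (−1)^{0·1·5}·(-1)^1·(+1)^0 = -1.
v=3: a=3^1·(≡1), b=3^-2·(≡1) mod 3; (1|3)=+1, (1|3)=+1; (−1)^{1·-2·1}·(+1)^-2·(+1)^1 = +1.
v=2: v_2(a)=2, v_2(b)=0; units ≡ 5, 7 (mod 8); ε·ε+αω+βω = 0·1+2·0+0·1 ≡ 0  ⇒  (a,b)_2 = +1.
v=∞: 21 > 0 and 55 > 0  ⇒  (a,b)_∞ = +1.
v=5: a=5^0·(≡1), b=5^1·(≡1) mod 5; (1|5)=+1, (1|5)=+1; (−1)^{0·1·2}·(+1)^1·(+1)^0 = +1.
|Ram(21, 55)| = 2, even; anisotropic at {7, 11}.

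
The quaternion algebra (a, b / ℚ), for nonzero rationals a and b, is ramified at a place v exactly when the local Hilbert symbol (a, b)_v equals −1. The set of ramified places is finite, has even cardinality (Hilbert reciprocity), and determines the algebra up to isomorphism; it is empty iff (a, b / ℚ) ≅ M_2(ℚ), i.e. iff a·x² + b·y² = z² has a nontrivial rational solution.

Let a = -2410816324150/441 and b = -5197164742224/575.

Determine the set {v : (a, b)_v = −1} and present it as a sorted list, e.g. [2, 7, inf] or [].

[2, 17, 41, inf]

Mod squares: a ≡ -416806, b ≡ -593147. Check v ∈ {∞, 2, 3, 5, 7, 13, 17, 23, 37, 41}.
v=2: v_2(a)=1, v_2(b)=4; units ≡ 5, 5 (mod 8); ε·ε+αω+βω = 0·0+1·1+4·1 ≡ 1  ⇒  (a,b)_2 = -1.
v=17: a=17^1·(≡1), b=17^1·(≡7) mod 17; (1|17)=+1, (7|17)=-1; (−1)^{1·1·8}·(+1)^1·(-1)^1 = -1.
v=41: a=41^1·(≡10), b=41^1·(≡35) mod 41; (10|41)=+1, (35|41)=-1; (−1)^{1·1·20}·(+1)^1·(-1)^1 = -1.
v=13: a=13^3·(≡10), b=13^4·(≡10) mod 13; (10|13)=+1, (10|13)=+1; (−1)^{3·4·6}·(+1)^4·(+1)^3 = +1.
v=3: a=3^-2·(≡2), b=3^2·(≡1) mod 3; (2|3)=-1, (1|3)=+1; (−1)^{-2·2·1}·(-1)^2·(+1)^-2 = +1.
v=37: a=37^2·(≡27), b=37^1·(≡21) mod 37; (27|37)=+1, (21|37)=+1; (−1)^{2·1·18}·(+1)^1·(+1)^2 = +1.
v=23: a=23^1·(≡4), b=23^-1·(≡17) mod 23; (4|23)=+1, (17|23)=-1; (−1)^{1·-1·11}·(+1)^-1·(-1)^1 = +1.
v=∞: -416806 < 0 and -593147 < 0  ⇒  (a,b)_∞ = -1.
v=7: a=7^-2·(≡2), b=7^2·(≡3) mod 7; (2|7)=+1, (3|7)=-1; (−1)^{-2·2·3}·(+1)^2·(-1)^-2 = +1.
v=5: a=5^2·(≡4), b=5^-2·(≡2) mod 5; (4|5)=+1, (2|5)=-1; (−1)^{2·-2·2}·(+1)^-2·(-1)^2 = +1.
(-416806, -593147 / ℚ) ramifies at {2, 17, 41, ∞}: a division algebra.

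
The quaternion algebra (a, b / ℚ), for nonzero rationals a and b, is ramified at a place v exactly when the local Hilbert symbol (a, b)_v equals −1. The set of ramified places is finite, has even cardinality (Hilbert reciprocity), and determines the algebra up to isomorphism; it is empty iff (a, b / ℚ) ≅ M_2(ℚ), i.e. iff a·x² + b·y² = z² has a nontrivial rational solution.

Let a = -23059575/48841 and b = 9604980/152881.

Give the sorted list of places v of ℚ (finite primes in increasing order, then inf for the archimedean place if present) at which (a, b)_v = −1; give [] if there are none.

(a, b) ≡ (-7, 5) mod (ℚ^×)²; places V = {2, 3, 5, 7, 11, 13, 17, 23, ∞}.
(a,b)_7: α=1, u≡5; β=2, v≡6 (mod 7); (5|7)=-1, (6|7)=-1; sign (−1)^0·-1^2·-1^1 = -1.
(a,b)_3: α=2, u≡2; β=4, v≡2 (mod 3); (2|3)=-1, (2|3)=-1; sign (−1)^0·-1^4·-1^2 = +1.
(a,b)_∞: sgn(-7)=−, sgn(5)=+, so +1.
(a,b)_5: α=2, u≡2; β=1, v≡1 (mod 5); (2|5)=-1, (1|5)=+1; sign (−1)^0·-1^1·+1^2 = -1.
(a,b)_11: α=4, u≡9; β=2, v≡5 (mod 11); (9|11)=+1, (5|11)=+1; sign (−1)^0·+1^2·+1^4 = +1.
(a,b)_17: α=-2, u≡10; β=-2, v≡7 (mod 17); (10|17)=-1, (7|17)=-1; sign (−1)^0·-1^-2·-1^-2 = +1.
(a,b)_13: α=-2, u≡11; β=0, v≡8 (mod 13); (11|13)=-1, (8|13)=-1; sign (−1)^0·-1^0·-1^-2 = +1.
(a,b)_23: α=0, u≡13; β=-2, v≡5 (mod 23); (13|23)=+1, (5|23)=-1; sign (−1)^0·+1^-2·-1^0 = +1.
(a,b)_2: α=0, β=2; u≡1, v≡5 (mod 8); ε(u)ε(v)=0·0, αω(v)=0·1, βω(u)=2·0; sum ≡ 0  ⇒  +1.
(-7, 5 / ℚ) ramifies at {5, 7}: a division algebra.

[5, 7]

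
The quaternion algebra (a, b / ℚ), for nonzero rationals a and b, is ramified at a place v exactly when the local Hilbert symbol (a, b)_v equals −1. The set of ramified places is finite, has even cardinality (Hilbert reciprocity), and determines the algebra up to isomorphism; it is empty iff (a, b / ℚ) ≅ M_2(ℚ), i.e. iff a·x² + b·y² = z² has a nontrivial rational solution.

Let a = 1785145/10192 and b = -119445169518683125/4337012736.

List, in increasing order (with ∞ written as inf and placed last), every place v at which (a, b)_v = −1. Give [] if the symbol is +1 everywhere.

(a, b) ≡ (64285, -13) mod (ℚ^×)²; places V = {2, 3, 5, 7, 13, 19, 23, 43, ∞}.
(a,b)_3: α=0, u≡1; β=-2, v≡2 (mod 3); (1|3)=+1, (2|3)=-1; sign (−1)^0·+1^-2·-1^0 = +1.
(a,b)_23: α=1, u≡12; β=0, v≡11 (mod 23); (12|23)=+1, (11|23)=-1; sign (−1)^0·+1^0·-1^1 = -1.
(a,b)_19: α=2, u≡3; β=6, v≡17 (mod 19); (3|19)=-1, (17|19)=+1; sign (−1)^0·-1^6·+1^2 = +1.
(a,b)_5: α=1, u≡2; β=4, v≡2 (mod 5); (2|5)=-1, (2|5)=-1; sign (−1)^0·-1^4·-1^1 = -1.
(a,b)_43: α=1, u≡20; β=2, v≡28 (mod 43); (20|43)=-1, (28|43)=-1; sign (−1)^0·-1^2·-1^1 = -1.
(a,b)_∞: sgn(64285)=+, sgn(-13)=−, so +1.
(a,b)_7: α=-2, u≡1; β=-6, v≡1 (mod 7); (1|7)=+1, (1|7)=+1; sign (−1)^0·+1^-6·+1^-2 = +1.
(a,b)_2: α=-4, β=-12; u≡5, v≡3 (mod 8); ε(u)ε(v)=0·1, αω(v)=-4·1, βω(u)=-12·1; sum ≡ 0  ⇒  +1.
(a,b)_13: α=-1, u≡6; β=3, v≡4 (mod 13); (6|13)=-1, (4|13)=+1; sign (−1)^0·-1^3·+1^-1 = -1.
Ram(64285, -13) = {5, 13, 23, 43}; no ℚ_5-point on the conic.

[5, 13, 23, 43]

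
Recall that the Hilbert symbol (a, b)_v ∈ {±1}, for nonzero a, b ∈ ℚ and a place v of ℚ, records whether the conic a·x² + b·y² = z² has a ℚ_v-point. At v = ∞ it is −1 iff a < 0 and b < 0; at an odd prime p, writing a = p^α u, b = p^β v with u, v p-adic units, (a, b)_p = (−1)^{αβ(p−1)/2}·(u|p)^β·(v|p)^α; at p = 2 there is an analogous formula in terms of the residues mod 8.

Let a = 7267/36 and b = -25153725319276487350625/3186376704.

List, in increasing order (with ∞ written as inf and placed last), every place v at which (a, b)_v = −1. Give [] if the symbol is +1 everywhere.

Mod squares: a ≡ 43, b ≡ -876641. Check v ∈ {∞, 2, 3, 5, 7, 13, 17, 19, 23, 29, 31, 37, 43}.
v=37: a=37^0·(≡22), b=37^1·(≡15) mod 37; (22|37)=-1, (15|37)=-1; (−1)^{0·1·18}·(-1)^1·(-1)^0 = -1.
v=7: a=7^0·(≡1), b=7^-4·(≡1) mod 7; (1|7)=+1, (1|7)=+1; (−1)^{0·-4·3}·(+1)^-4·(+1)^0 = +1.
v=43: a=43^1·(≡25), b=43^3·(≡13) mod 43; (25|43)=+1, (13|43)=+1; (−1)^{1·3·21}·(+1)^3·(+1)^1 = -1.
v=29: a=29^0·(≡19), b=29^1·(≡10) mod 29; (19|29)=-1, (10|29)=-1; (−1)^{0·1·14}·(-1)^1·(-1)^0 = -1.
v=23: a=23^0·(≡7), b=23^2·(≡13) mod 23; (7|23)=-1, (13|23)=+1; (−1)^{0·2·11}·(-1)^2·(+1)^0 = +1.
v=2: v_2(a)=-2, v_2(b)=-14; units ≡ 3, 7 (mod 8); ε·ε+αω+βω = 1·1+-2·0+-14·1 ≡ 1  ⇒  (a,b)_2 = -1.
v=∞: 43 > 0 and -876641 < 0  ⇒  (a,b)_∞ = +1.
v=3: a=3^-2·(≡1), b=3^-4·(≡1) mod 3; (1|3)=+1, (1|3)=+1; (−1)^{-2·-4·1}·(+1)^-4·(+1)^-2 = +1.
v=5: a=5^0·(≡2), b=5^4·(≡1) mod 5; (2|5)=-1, (1|5)=+1; (−1)^{0·4·2}·(-1)^4·(+1)^0 = +1.
v=17: a=17^0·(≡4), b=17^2·(≡9) mod 17; (4|17)=+1, (9|17)=+1; (−1)^{0·2·8}·(+1)^2·(+1)^0 = +1.
v=13: a=13^2·(≡3), b=13^2·(≡9) mod 13; (3|13)=+1, (9|13)=+1; (−1)^{2·2·6}·(+1)^2·(+1)^2 = +1.
v=31: a=31^0·(≡15), b=31^2·(≡20) mod 31; (15|31)=-1, (20|31)=+1; (−1)^{0·2·15}·(-1)^2·(+1)^0 = +1.
v=19: a=19^0·(≡5), b=19^1·(≡3) mod 19; (5|19)=+1, (3|19)=-1; (−1)^{0·1·9}·(+1)^1·(-1)^0 = +1.
|Ram(43, -876641)| = 4, even; anisotropic at {2, 29, 37, 43}.

[2, 29, 37, 43]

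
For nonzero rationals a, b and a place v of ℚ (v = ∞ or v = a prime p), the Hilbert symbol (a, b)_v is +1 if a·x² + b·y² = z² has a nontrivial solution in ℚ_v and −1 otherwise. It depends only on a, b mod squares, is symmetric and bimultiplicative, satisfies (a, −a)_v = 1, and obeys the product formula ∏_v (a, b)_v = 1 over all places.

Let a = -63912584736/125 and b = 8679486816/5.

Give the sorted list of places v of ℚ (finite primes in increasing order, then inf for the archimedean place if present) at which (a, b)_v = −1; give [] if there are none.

Mod squares: a ≡ -559130, b ≡ 50830. Check v ∈ {∞, 2, 3, 5, 7, 11, 13, 17, 23}.
v=11: a=11^1·(≡1), b=11^2·(≡2) mod 11; (1|11)=+1, (2|11)=-1; (−1)^{1·2·5}·(+1)^2·(-1)^1 = -1.
v=∞: -559130 < 0 and 50830 > 0  ⇒  (a,b)_∞ = +1.
v=17: a=17^1·(≡5), b=17^1·(≡8) mod 17; (5|17)=-1, (8|17)=+1; (−1)^{1·1·8}·(-1)^1·(+1)^1 = -1.
v=5: a=5^-3·(≡4), b=5^-1·(≡1) mod 5; (4|5)=+1, (1|5)=+1; (−1)^{-3·-1·2}·(+1)^-1·(+1)^-3 = +1.
v=2: v_2(a)=5, v_2(b)=5; units ≡ 3, 7 (mod 8); ε·ε+αω+βω = 1·1+5·0+5·1 ≡ 0  ⇒  (a,b)_2 = +1.
v=3: a=3^6·(≡1), b=3^2·(≡1) mod 3; (1|3)=+1, (1|3)=+1; (−1)^{6·2·1}·(+1)^2·(+1)^6 = +1.
v=23: a=23^1·(≡8), b=23^1·(≡16) mod 23; (8|23)=+1, (16|23)=+1; (−1)^{1·1·11}·(+1)^1·(+1)^1 = -1.
v=7: a=7^2·(≡2), b=7^2·(≡6) mod 7; (2|7)=+1, (6|7)=-1; (−1)^{2·2·3}·(+1)^2·(-1)^2 = +1.
v=13: a=13^1·(≡2), b=13^1·(≡3) mod 13; (2|13)=-1, (3|13)=+1; (−1)^{1·1·6}·(-1)^1·(+1)^1 = -1.
Ram(-559130, 50830) = {11, 13, 17, 23}; no ℚ_11-point on the conic.

[11, 13, 17, 23]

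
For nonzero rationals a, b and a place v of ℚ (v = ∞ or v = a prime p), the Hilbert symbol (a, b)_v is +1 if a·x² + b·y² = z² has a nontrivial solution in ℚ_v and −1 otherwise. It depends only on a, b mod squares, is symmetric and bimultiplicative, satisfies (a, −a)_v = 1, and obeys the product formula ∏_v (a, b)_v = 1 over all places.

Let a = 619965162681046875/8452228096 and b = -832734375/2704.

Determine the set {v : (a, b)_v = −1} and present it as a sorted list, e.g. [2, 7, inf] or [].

Mod squares: a ≡ 627, b ≡ -53295. Check v ∈ {∞, 2, 3, 5, 7, 11, 13, 17, 19}.
v=17: a=17^-2·(≡2), b=17^1·(≡3) mod 17; (2|17)=+1, (3|17)=-1; (−1)^{-2·1·8}·(+1)^1·(-1)^-2 = +1.
v=7: a=7^2·(≡1), b=7^0·(≡5) mod 7; (1|7)=+1, (5|7)=-1; (−1)^{2·0·3}·(+1)^0·(-1)^2 = +1.
v=3: a=3^7·(≡2), b=3^1·(≡1) mod 3; (2|3)=-1, (1|3)=+1; (−1)^{7·1·1}·(-1)^1·(+1)^7 = +1.
v=∞: 627 > 0 and -53295 < 0  ⇒  (a,b)_∞ = +1.
v=2: v_2(a)=-10, v_2(b)=-4; units ≡ 3, 1 (mod 8); ε·ε+αω+βω = 1·0+-10·0+-4·1 ≡ 0  ⇒  (a,b)_2 = +1.
v=5: a=5^6·(≡2), b=5^7·(≡4) mod 5; (2|5)=-1, (4|5)=+1; (−1)^{6·7·2}·(-1)^7·(+1)^6 = -1.
v=13: a=13^-4·(≡1), b=13^-2·(≡7) mod 13; (1|13)=+1, (7|13)=-1; (−1)^{-4·-2·6}·(+1)^-2·(-1)^-4 = +1.
v=11: a=11^7·(≡10), b=11^1·(≡7) mod 11; (10|11)=-1, (7|11)=-1; (−1)^{7·1·5}·(-1)^1·(-1)^7 = -1.
v=19: a=19^1·(≡10), b=19^1·(≡5) mod 19; (10|19)=-1, (5|19)=+1; (−1)^{1·1·9}·(-1)^1·(+1)^1 = +1.
|Ram(627, -53295)| = 2, even; anisotropic at {5, 11}.

[5, 11]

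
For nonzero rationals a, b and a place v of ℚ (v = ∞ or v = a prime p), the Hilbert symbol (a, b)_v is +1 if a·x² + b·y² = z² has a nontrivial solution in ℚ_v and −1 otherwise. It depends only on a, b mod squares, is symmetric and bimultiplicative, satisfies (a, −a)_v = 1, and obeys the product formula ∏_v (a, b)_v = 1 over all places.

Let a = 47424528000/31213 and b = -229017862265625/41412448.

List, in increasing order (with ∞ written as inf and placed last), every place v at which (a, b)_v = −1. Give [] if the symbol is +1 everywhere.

[2, 5, 11, 37]

Mod squares: a ≡ 4757090, b ≡ -4070. Check v ∈ {∞, 2, 3, 5, 7, 11, 13, 23, 37, 43}.
v=2: v_2(a)=7, v_2(b)=-5; units ≡ 1, 5 (mod 8); ε·ε+αω+βω = 0·0+7·1+-5·0 ≡ 1  ⇒  (a,b)_2 = -1.
v=3: a=3^4·(≡2), b=3^4·(≡1) mod 3; (2|3)=-1, (1|3)=+1; (−1)^{4·4·1}·(-1)^4·(+1)^4 = +1.
v=13: a=13^-1·(≡2), b=13^0·(≡4) mod 13; (2|13)=-1, (4|13)=+1; (−1)^{-1·0·6}·(-1)^0·(+1)^-1 = +1.
v=7: a=7^-4·(≡4), b=7^-6·(≡4) mod 7; (4|7)=+1, (4|7)=+1; (−1)^{-4·-6·3}·(+1)^-6·(+1)^-4 = +1.
v=11: a=11^0·(≡6), b=11^-1·(≡1) mod 11; (6|11)=-1, (1|11)=+1; (−1)^{0·-1·5}·(-1)^-1·(+1)^0 = -1.
v=43: a=43^1·(≡7), b=43^2·(≡13) mod 43; (7|43)=-1, (13|43)=+1; (−1)^{1·2·21}·(-1)^2·(+1)^1 = +1.
v=37: a=37^1·(≡13), b=37^1·(≡7) mod 37; (13|37)=-1, (7|37)=+1; (−1)^{1·1·18}·(-1)^1·(+1)^1 = -1.
v=∞: 4757090 > 0 and -4070 < 0  ⇒  (a,b)_∞ = +1.
v=5: a=5^3·(≡3), b=5^7·(≡1) mod 5; (3|5)=-1, (1|5)=+1; (−1)^{3·7·2}·(-1)^7·(+1)^3 = -1.
v=23: a=23^1·(≡15), b=23^2·(≡2) mod 23; (15|23)=-1, (2|23)=+1; (−1)^{1·2·11}·(-1)^2·(+1)^1 = +1.
|Ram(4757090, -4070)| = 4, even; anisotropic at {2, 5, 11, 37}.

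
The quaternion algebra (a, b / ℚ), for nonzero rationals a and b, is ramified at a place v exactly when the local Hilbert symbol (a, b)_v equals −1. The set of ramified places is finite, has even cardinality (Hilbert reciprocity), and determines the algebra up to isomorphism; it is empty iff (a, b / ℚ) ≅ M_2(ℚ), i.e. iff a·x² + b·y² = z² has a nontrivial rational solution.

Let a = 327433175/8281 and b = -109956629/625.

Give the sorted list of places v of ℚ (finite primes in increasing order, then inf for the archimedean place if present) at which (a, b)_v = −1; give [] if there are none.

[2, 23]

(a, b) ≡ (13097327, -304589) mod (ℚ^×)²; places V = {2, 5, 7, 13, 17, 19, 23, 41, 43, ∞}.
(a,b)_41: α=1, u≡10; β=1, v≡31 (mod 41); (10|41)=+1, (31|41)=+1; sign (−1)^0·+1^1·+1^1 = +1.
(a,b)_19: α=1, u≡12; β=3, v≡7 (mod 19); (12|19)=-1, (7|19)=+1; sign (−1)^1·-1^3·+1^1 = +1.
(a,b)_2: α=0, β=0; u≡7, v≡3 (mod 8); ε(u)ε(v)=1·1, αω(v)=0·1, βω(u)=0·0; sum ≡ 1  ⇒  -1.
(a,b)_∞: sgn(13097327)=+, sgn(-304589)=−, so +1.
(a,b)_17: α=1, u≡15; β=1, v≡16 (mod 17); (15|17)=+1, (16|17)=+1; sign (−1)^0·+1^1·+1^1 = +1.
(a,b)_43: α=1, u≡20; β=0, v≡17 (mod 43); (20|43)=-1, (17|43)=+1; sign (−1)^0·-1^0·+1^1 = +1.
(a,b)_5: α=2, u≡2; β=-4, v≡1 (mod 5); (2|5)=-1, (1|5)=+1; sign (−1)^0·-1^-4·+1^2 = +1.
(a,b)_23: α=1, u≡7; β=1, v≡20 (mod 23); (7|23)=-1, (20|23)=-1; sign (−1)^1·-1^1·-1^1 = -1.
(a,b)_13: α=-2, u≡3; β=0, v≡10 (mod 13); (3|13)=+1, (10|13)=+1; sign (−1)^0·+1^0·+1^-2 = +1.
(a,b)_7: α=-2, u≡6; β=0, v≡4 (mod 7); (6|7)=-1, (4|7)=+1; sign (−1)^0·-1^0·+1^-2 = +1.
(13097327, -304589 / ℚ) ramifies at {2, 23}: a division algebra.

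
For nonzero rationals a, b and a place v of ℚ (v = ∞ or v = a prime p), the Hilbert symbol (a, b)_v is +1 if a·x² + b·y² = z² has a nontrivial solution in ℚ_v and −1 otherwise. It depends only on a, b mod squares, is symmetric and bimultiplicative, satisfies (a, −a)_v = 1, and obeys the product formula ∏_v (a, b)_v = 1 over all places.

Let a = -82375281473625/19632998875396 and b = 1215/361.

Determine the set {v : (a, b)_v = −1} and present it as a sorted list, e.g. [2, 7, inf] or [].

(a, b) ≡ (-105, 15) mod (ℚ^×)²; places V = {2, 3, 5, 7, 17, 19, ∞}.
(a,b)_5: α=3, u≡1; β=1, v≡3 (mod 5); (1|5)=+1, (3|5)=-1; sign (−1)^0·+1^1·-1^3 = -1.
(a,b)_19: α=-8, u≡5; β=-2, v≡18 (mod 19); (5|19)=+1, (18|19)=-1; sign (−1)^0·+1^-2·-1^-8 = +1.
(a,b)_2: α=-2, β=0; u≡7, v≡7 (mod 8); ε(u)ε(v)=1·1, αω(v)=-2·0, βω(u)=0·0; sum ≡ 1  ⇒  -1.
(a,b)_17: α=-2, u≡12; β=0, v≡2 (mod 17); (12|17)=-1, (2|17)=+1; sign (−1)^0·-1^0·+1^-2 = +1.
(a,b)_∞: sgn(-105)=−, sgn(15)=+, so +1.
(a,b)_7: α=1, u≡3; β=0, v≡1 (mod 7); (3|7)=-1, (1|7)=+1; sign (−1)^0·-1^0·+1^1 = +1.
(a,b)_3: α=23, u≡1; β=5, v≡2 (mod 3); (1|3)=+1, (2|3)=-1; sign (−1)^1·+1^5·-1^23 = +1.
|Ram(-105, 15)| = 2, even; anisotropic at {2, 5}.

[2, 5]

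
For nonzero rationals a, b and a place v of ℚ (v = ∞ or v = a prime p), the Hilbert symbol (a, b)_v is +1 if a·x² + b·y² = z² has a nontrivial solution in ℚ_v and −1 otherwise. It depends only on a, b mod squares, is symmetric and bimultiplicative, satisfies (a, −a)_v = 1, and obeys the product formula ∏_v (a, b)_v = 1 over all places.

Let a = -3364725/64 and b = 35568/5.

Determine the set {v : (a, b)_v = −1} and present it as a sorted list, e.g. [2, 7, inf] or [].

(a, b) ≡ (-134589, 1235) mod (ℚ^×)²; places V = {2, 3, 5, 7, 13, 17, 19, 29, ∞}.
(a,b)_5: α=2, u≡4; β=-1, v≡3 (mod 5); (4|5)=+1, (3|5)=-1; sign (−1)^0·+1^-1·-1^2 = +1.
(a,b)_2: α=-6, β=4; u≡3, v≡3 (mod 8); ε(u)ε(v)=1·1, αω(v)=-6·1, βω(u)=4·1; sum ≡ 1  ⇒  -1.
(a,b)_7: α=1, u≡1; β=0, v≡3 (mod 7); (1|7)=+1, (3|7)=-1; sign (−1)^0·+1^0·-1^1 = -1.
(a,b)_19: α=0, u≡6; β=1, v≡2 (mod 19); (6|19)=+1, (2|19)=-1; sign (−1)^0·+1^1·-1^0 = +1.
(a,b)_3: α=1, u≡2; β=2, v≡2 (mod 3); (2|3)=-1, (2|3)=-1; sign (−1)^0·-1^2·-1^1 = -1.
(a,b)_29: α=1, u≡20; β=0, v≡26 (mod 29); (20|29)=+1, (26|29)=-1; sign (−1)^0·+1^0·-1^1 = -1.
(a,b)_13: α=1, u≡8; β=1, v≡9 (mod 13); (8|13)=-1, (9|13)=+1; sign (−1)^0·-1^1·+1^1 = -1.
(a,b)_∞: sgn(-134589)=−, sgn(1235)=+, so +1.
(a,b)_17: α=1, u≡7; β=0, v≡11 (mod 17); (7|17)=-1, (11|17)=-1; sign (−1)^0·-1^0·-1^1 = -1.
|Ram(-134589, 1235)| = 6, even; anisotropic at {2, 3, 7, 13, 17, 29}.

[2, 3, 7, 13, 17, 29]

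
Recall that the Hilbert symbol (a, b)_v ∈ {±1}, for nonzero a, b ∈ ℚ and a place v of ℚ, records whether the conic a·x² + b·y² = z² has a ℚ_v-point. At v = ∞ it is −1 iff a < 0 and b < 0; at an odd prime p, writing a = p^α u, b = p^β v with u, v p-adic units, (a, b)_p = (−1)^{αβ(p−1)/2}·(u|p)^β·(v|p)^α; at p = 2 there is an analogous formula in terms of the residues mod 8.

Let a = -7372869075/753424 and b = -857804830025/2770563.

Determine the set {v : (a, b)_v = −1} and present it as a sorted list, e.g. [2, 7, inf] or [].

(a, b) ≡ (-404547, -1151403) mod (ℚ^×)²; places V = {2, 3, 5, 7, 11, 13, 23, 31, 37, 41, ∞}.
(a,b)_37: α=0, u≡4; β=1, v≡24 (mod 37); (4|37)=+1, (24|37)=-1; sign (−1)^0·+1^1·-1^0 = +1.
(a,b)_41: α=1, u≡6; β=1, v≡5 (mod 41); (6|41)=-1, (5|41)=+1; sign (−1)^0·-1^1·+1^1 = -1.
(a,b)_11: α=1, u≡8; β=1, v≡3 (mod 11); (8|11)=-1, (3|11)=+1; sign (−1)^1·-1^1·+1^1 = +1.
(a,b)_5: α=2, u≡3; β=2, v≡3 (mod 5); (3|5)=-1, (3|5)=-1; sign (−1)^0·-1^2·-1^2 = +1.
(a,b)_7: α=-2, u≡4; β=0, v≡5 (mod 7); (4|7)=+1, (5|7)=-1; sign (−1)^0·+1^0·-1^-2 = +1.
(a,b)_3: α=7, u≡1; β=-1, v≡1 (mod 3); (1|3)=+1, (1|3)=+1; sign (−1)^1·+1^-1·+1^7 = -1.
(a,b)_13: α=1, u≡4; β=2, v≡6 (mod 13); (4|13)=+1, (6|13)=-1; sign (−1)^0·+1^2·-1^1 = -1.
(a,b)_∞: sgn(-404547)=−, sgn(-1151403)=−, so -1.
(a,b)_2: α=-4, β=0; u≡5, v≡5 (mod 8); ε(u)ε(v)=0·0, αω(v)=-4·1, βω(u)=0·1; sum ≡ 0  ⇒  +1.
(a,b)_31: α=-2, u≡30; β=-4, v≡29 (mod 31); (30|31)=-1, (29|31)=-1; sign (−1)^0·-1^-4·-1^-2 = +1.
(a,b)_23: α=1, u≡13; β=3, v≡14 (mod 23); (13|23)=+1, (14|23)=-1; sign (−1)^1·+1^3·-1^1 = +1.
|Ram(-404547, -1151403)| = 4, even; anisotropic at {3, 13, 41, ∞}.

[3, 13, 41, inf]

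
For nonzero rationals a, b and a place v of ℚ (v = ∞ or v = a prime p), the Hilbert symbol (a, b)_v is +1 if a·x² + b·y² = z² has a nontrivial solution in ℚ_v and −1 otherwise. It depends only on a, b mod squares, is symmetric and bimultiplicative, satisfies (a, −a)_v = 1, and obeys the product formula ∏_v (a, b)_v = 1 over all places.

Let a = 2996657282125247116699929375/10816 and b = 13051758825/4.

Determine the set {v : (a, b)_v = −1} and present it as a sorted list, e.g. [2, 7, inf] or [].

(a, b) ≡ (2967, 131537) mod (ℚ^×)²; places V = {2, 3, 5, 7, 11, 13, 19, 23, 43, ∞}.
(a,b)_43: α=3, u≡22; β=1, v≡36 (mod 43); (22|43)=-1, (36|43)=+1; sign (−1)^1·-1^1·+1^3 = +1.
(a,b)_13: α=-2, u≡10; β=0, v≡10 (mod 13); (10|13)=+1, (10|13)=+1; sign (−1)^0·+1^0·+1^-2 = +1.
(a,b)_∞: sgn(2967)=+, sgn(131537)=+, so +1.
(a,b)_11: α=2, u≡7; β=0, v≡7 (mod 11); (7|11)=-1, (7|11)=-1; sign (−1)^0·-1^0·-1^2 = +1.
(a,b)_3: α=9, u≡2; β=4, v≡2 (mod 3); (2|3)=-1, (2|3)=-1; sign (−1)^0·-1^4·-1^9 = -1.
(a,b)_7: α=8, u≡5; β=3, v≡5 (mod 7); (5|7)=-1, (5|7)=-1; sign (−1)^0·-1^3·-1^8 = -1.
(a,b)_2: α=-6, β=-2; u≡7, v≡1 (mod 8); ε(u)ε(v)=1·0, αω(v)=-6·0, βω(u)=-2·0; sum ≡ 0  ⇒  +1.
(a,b)_19: α=2, u≡8; β=1, v≡17 (mod 19); (8|19)=-1, (17|19)=+1; sign (−1)^0·-1^1·+1^2 = -1.
(a,b)_23: α=3, u≡19; β=1, v≡17 (mod 23); (19|23)=-1, (17|23)=-1; sign (−1)^1·-1^1·-1^3 = -1.
(a,b)_5: α=4, u≡2; β=2, v≡2 (mod 5); (2|5)=-1, (2|5)=-1; sign (−1)^0·-1^2·-1^4 = +1.
Ram(2967, 131537) = {3, 7, 19, 23}; no ℚ_3-point on the conic.

[3, 7, 19, 23]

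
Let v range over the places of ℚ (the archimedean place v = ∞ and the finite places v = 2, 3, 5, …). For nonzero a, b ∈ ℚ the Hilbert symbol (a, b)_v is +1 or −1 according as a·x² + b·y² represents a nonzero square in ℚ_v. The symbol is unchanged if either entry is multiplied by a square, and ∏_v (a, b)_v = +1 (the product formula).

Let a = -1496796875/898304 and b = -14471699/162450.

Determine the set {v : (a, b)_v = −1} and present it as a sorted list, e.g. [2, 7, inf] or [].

[5, 11, 17, inf]

Mod squares: a ≡ -56695, b ≡ -22. Check v ∈ {∞, 2, 3, 5, 7, 11, 17, 19, 23, 29, 31, 37}.
v=5: a=5^7·(≡4), b=5^-2·(≡2) mod 5; (4|5)=+1, (2|5)=-1; (−1)^{7·-2·2}·(+1)^-2·(-1)^7 = -1.
v=37: a=37^0·(≡7), b=37^2·(≡32) mod 37; (7|37)=+1, (32|37)=-1; (−1)^{0·2·18}·(+1)^2·(-1)^0 = +1.
v=3: a=3^0·(≡2), b=3^-2·(≡2) mod 3; (2|3)=-1, (2|3)=-1; (−1)^{0·-2·1}·(-1)^-2·(-1)^0 = +1.
v=23: a=23^1·(≡22), b=23^0·(≡16) mod 23; (22|23)=-1, (16|23)=+1; (−1)^{1·0·11}·(-1)^0·(+1)^1 = +1.
v=2: v_2(a)=-8, v_2(b)=-1; units ≡ 1, 5 (mod 8); ε·ε+αω+βω = 0·0+-8·1+-1·0 ≡ 0  ⇒  (a,b)_2 = +1.
v=19: a=19^0·(≡7), b=19^-2·(≡17) mod 19; (7|19)=+1, (17|19)=+1; (−1)^{0·-2·9}·(+1)^-2·(+1)^0 = +1.
v=7: a=7^2·(≡5), b=7^0·(≡3) mod 7; (5|7)=-1, (3|7)=-1; (−1)^{2·0·3}·(-1)^0·(-1)^2 = +1.
v=11: a=11^-2·(≡2), b=11^1·(≡1) mod 11; (2|11)=-1, (1|11)=+1; (−1)^{-2·1·5}·(-1)^1·(+1)^-2 = -1.
v=29: a=29^-1·(≡12), b=29^0·(≡4) mod 29; (12|29)=-1, (4|29)=+1; (−1)^{-1·0·14}·(-1)^0·(+1)^-1 = +1.
v=17: a=17^1·(≡5), b=17^0·(≡12) mod 17; (5|17)=-1, (12|17)=-1; (−1)^{1·0·8}·(-1)^0·(-1)^1 = -1.
v=31: a=31^0·(≡7), b=31^2·(≡10) mod 31; (7|31)=+1, (10|31)=+1; (−1)^{0·2·15}·(+1)^2·(+1)^0 = +1.
v=∞: -56695 < 0 and -22 < 0  ⇒  (a,b)_∞ = -1.
Ram(-56695, -22) = {5, 11, 17, ∞}; no ℚ_5-point on the conic.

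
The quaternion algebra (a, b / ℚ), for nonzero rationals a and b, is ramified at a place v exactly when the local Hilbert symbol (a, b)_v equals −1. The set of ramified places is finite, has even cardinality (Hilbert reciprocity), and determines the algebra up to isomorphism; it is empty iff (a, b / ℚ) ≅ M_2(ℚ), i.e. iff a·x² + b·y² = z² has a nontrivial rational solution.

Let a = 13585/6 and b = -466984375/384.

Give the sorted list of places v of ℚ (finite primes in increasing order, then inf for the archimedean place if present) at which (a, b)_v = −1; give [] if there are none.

(a, b) ≡ (81510, -1482) mod (ℚ^×)²; places V = {2, 3, 5, 11, 13, 19, ∞}.
(a,b)_2: α=-1, β=-7; u≡3, v≡3 (mod 8); ε(u)ε(v)=1·1, αω(v)=-1·1, βω(u)=-7·1; sum ≡ 1  ⇒  -1.
(a,b)_5: α=1, u≡2; β=6, v≡2 (mod 5); (2|5)=-1, (2|5)=-1; sign (−1)^0·-1^6·-1^1 = -1.
(a,b)_3: α=-1, u≡2; β=-1, v≡1 (mod 3); (2|3)=-1, (1|3)=+1; sign (−1)^1·-1^-1·+1^-1 = +1.
(a,b)_11: α=1, u≡6; β=2, v≡3 (mod 11); (6|11)=-1, (3|11)=+1; sign (−1)^0·-1^2·+1^1 = +1.
(a,b)_13: α=1, u≡3; β=1, v≡9 (mod 13); (3|13)=+1, (9|13)=+1; sign (−1)^0·+1^1·+1^1 = +1.
(a,b)_∞: sgn(81510)=+, sgn(-1482)=−, so +1.
(a,b)_19: α=1, u≡2; β=1, v≡7 (mod 19); (2|19)=-1, (7|19)=+1; sign (−1)^1·-1^1·+1^1 = +1.
|Ram(81510, -1482)| = 2, even; anisotropic at {2, 5}.

[2, 5]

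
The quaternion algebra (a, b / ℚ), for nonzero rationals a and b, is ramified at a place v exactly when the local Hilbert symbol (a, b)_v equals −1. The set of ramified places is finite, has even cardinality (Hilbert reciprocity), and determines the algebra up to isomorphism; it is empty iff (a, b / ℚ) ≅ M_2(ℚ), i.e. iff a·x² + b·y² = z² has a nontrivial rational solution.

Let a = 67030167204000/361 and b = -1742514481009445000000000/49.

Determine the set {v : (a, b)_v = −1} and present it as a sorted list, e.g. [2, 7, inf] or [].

(a, b) ≡ (64090, -12818) mod (ℚ^×)²; places V = {2, 3, 5, 7, 11, 13, 17, 19, 29, 43, ∞}.
(a,b)_2: α=5, β=9; u≡5, v≡7 (mod 8); ε(u)ε(v)=0·1, αω(v)=5·0, βω(u)=9·1; sum ≡ 1  ⇒  -1.
(a,b)_19: α=-2, u≡12; β=0, v≡4 (mod 19); (12|19)=-1, (4|19)=+1; sign (−1)^0·-1^0·+1^-2 = +1.
(a,b)_29: α=1, u≡16; β=3, v≡7 (mod 29); (16|29)=+1, (7|29)=+1; sign (−1)^0·+1^3·+1^1 = +1.
(a,b)_13: α=1, u≡10; β=1, v≡7 (mod 13); (10|13)=+1, (7|13)=-1; sign (−1)^0·+1^1·-1^1 = -1.
(a,b)_∞: sgn(64090)=+, sgn(-12818)=−, so +1.
(a,b)_17: α=1, u≡15; β=3, v≡6 (mod 17); (15|17)=+1, (6|17)=-1; sign (−1)^0·+1^3·-1^1 = -1.
(a,b)_43: α=0, u≡34; β=2, v≡26 (mod 43); (34|43)=-1, (26|43)=-1; sign (−1)^0·-1^2·-1^0 = +1.
(a,b)_5: α=3, u≡2; β=10, v≡3 (mod 5); (2|5)=-1, (3|5)=-1; sign (−1)^0·-1^10·-1^3 = -1.
(a,b)_3: α=2, u≡1; β=0, v≡1 (mod 3); (1|3)=+1, (1|3)=+1; sign (−1)^0·+1^0·+1^2 = +1.
(a,b)_7: α=4, u≡5; β=-2, v≡3 (mod 7); (5|7)=-1, (3|7)=-1; sign (−1)^0·-1^-2·-1^4 = +1.
(a,b)_11: α=2, u≡4; β=2, v≡6 (mod 11); (4|11)=+1, (6|11)=-1; sign (−1)^0·+1^2·-1^2 = +1.
(64090, -12818 / ℚ) ramifies at {2, 5, 13, 17}: a division algebra.

[2, 5, 13, 17]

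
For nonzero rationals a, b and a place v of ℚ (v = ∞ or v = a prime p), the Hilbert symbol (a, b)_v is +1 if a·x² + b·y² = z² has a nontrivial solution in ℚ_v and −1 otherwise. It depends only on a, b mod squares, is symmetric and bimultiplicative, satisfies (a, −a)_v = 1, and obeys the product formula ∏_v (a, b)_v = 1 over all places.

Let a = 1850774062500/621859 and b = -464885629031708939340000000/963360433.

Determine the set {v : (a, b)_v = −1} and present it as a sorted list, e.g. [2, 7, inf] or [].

(a, b) ≡ (327635, -2830182355) mod (ℚ^×)²; places V = {2, 3, 5, 7, 11, 13, 17, 19, 23, 29, 31, 37, 43, ∞}.
(a,b)_29: α=0, u≡16; β=1, v≡22 (mod 29); (16|29)=+1, (22|29)=+1; sign (−1)^0·+1^1·+1^0 = +1.
(a,b)_7: α=-5, u≡3; β=-5, v≡5 (mod 7); (3|7)=-1, (5|7)=-1; sign (−1)^1·-1^-5·-1^-5 = -1.
(a,b)_19: α=0, u≡10; β=2, v≡10 (mod 19); (10|19)=-1, (10|19)=-1; sign (−1)^0·-1^2·-1^0 = +1.
(a,b)_43: α=0, u≡28; β=-2, v≡22 (mod 43); (28|43)=-1, (22|43)=-1; sign (−1)^0·-1^-2·-1^0 = +1.
(a,b)_13: α=0, u≡3; β=1, v≡5 (mod 13); (3|13)=+1, (5|13)=-1; sign (−1)^0·+1^1·-1^0 = +1.
(a,b)_∞: sgn(327635)=+, sgn(-2830182355)=−, so +1.
(a,b)_31: α=0, u≡3; β=-1, v≡14 (mod 31); (3|31)=-1, (14|31)=+1; sign (−1)^0·-1^-1·+1^0 = -1.
(a,b)_11: α=1, u≡8; β=3, v≡8 (mod 11); (8|11)=-1, (8|11)=-1; sign (−1)^1·-1^3·-1^1 = -1.
(a,b)_37: α=-1, u≡21; β=1, v≡35 (mod 37); (21|37)=+1, (35|37)=-1; sign (−1)^0·+1^1·-1^-1 = -1.
(a,b)_3: α=4, u≡2; β=6, v≡2 (mod 3); (2|3)=-1, (2|3)=-1; sign (−1)^0·-1^6·-1^4 = +1.
(a,b)_23: α=1, u≡4; β=4, v≡4 (mod 23); (4|23)=+1, (4|23)=+1; sign (−1)^0·+1^4·+1^1 = +1.
(a,b)_5: α=7, u≡2; β=7, v≡1 (mod 5); (2|5)=-1, (1|5)=+1; sign (−1)^0·-1^7·+1^7 = -1.
(a,b)_2: α=2, β=8; u≡3, v≡5 (mod 8); ε(u)ε(v)=1·0, αω(v)=2·1, βω(u)=8·1; sum ≡ 0  ⇒  +1.
(a,b)_17: α=2, u≡3; β=1, v≡4 (mod 17); (3|17)=-1, (4|17)=+1; sign (−1)^0·-1^1·+1^2 = -1.
Ram(327635, -2830182355) = {5, 7, 11, 17, 31, 37}; no ℚ_5-point on the conic.

[5, 7, 11, 17, 31, 37]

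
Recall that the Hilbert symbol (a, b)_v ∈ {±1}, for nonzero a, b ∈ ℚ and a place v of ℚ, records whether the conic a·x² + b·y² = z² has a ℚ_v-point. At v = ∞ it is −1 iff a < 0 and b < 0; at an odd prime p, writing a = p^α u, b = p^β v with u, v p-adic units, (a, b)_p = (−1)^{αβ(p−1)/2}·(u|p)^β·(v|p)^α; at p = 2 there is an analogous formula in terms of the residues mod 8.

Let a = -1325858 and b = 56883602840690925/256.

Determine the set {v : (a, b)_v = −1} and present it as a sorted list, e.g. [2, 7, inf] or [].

(a, b) ≡ (-1325858, 13) mod (ℚ^×)²; places V = {2, 3, 5, 13, 17, 19, 23, 37, 41, ∞}.
(a,b)_2: α=1, β=-8; u≡7, v≡5 (mod 8); ε(u)ε(v)=1·0, αω(v)=1·1, βω(u)=-8·0; sum ≡ 1  ⇒  -1.
(a,b)_37: α=1, u≡19; β=2, v≡32 (mod 37); (19|37)=-1, (32|37)=-1; sign (−1)^0·-1^2·-1^1 = -1.
(a,b)_3: α=0, u≡1; β=6, v≡1 (mod 3); (1|3)=+1, (1|3)=+1; sign (−1)^0·+1^6·+1^0 = +1.
(a,b)_∞: sgn(-1325858)=−, sgn(13)=+, so +1.
(a,b)_19: α=1, u≡5; β=2, v≡18 (mod 19); (5|19)=+1, (18|19)=-1; sign (−1)^0·+1^2·-1^1 = -1.
(a,b)_23: α=1, u≡15; β=0, v≡16 (mod 23); (15|23)=-1, (16|23)=+1; sign (−1)^0·-1^0·+1^1 = +1.
(a,b)_13: α=0, u≡12; β=1, v≡3 (mod 13); (12|13)=+1, (3|13)=+1; sign (−1)^0·+1^1·+1^0 = +1.
(a,b)_5: α=0, u≡2; β=2, v≡2 (mod 5); (2|5)=-1, (2|5)=-1; sign (−1)^0·-1^2·-1^0 = +1.
(a,b)_41: α=1, u≡11; β=2, v≡14 (mod 41); (11|41)=-1, (14|41)=-1; sign (−1)^0·-1^2·-1^1 = -1.
(a,b)_17: α=0, u≡6; β=2, v≡16 (mod 17); (6|17)=-1, (16|17)=+1; sign (−1)^0·-1^2·+1^0 = +1.
(-1325858, 13 / ℚ) ramifies at {2, 19, 37, 41}: a division algebra.

[2, 19, 37, 41]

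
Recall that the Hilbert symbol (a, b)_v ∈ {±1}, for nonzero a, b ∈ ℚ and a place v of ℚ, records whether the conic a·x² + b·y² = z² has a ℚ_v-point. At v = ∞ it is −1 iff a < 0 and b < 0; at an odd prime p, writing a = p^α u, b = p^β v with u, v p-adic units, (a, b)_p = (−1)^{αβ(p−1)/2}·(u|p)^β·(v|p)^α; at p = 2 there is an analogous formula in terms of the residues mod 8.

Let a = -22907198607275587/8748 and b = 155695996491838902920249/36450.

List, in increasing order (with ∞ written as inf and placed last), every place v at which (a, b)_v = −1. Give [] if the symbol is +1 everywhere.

[11, 13, 17, 23]

(a, b) ≡ (-561, 11362) mod (ℚ^×)²; places V = {2, 3, 5, 11, 13, 17, 19, 23, 31, 43, ∞}.
(a,b)_23: α=2, u≡19; β=3, v≡15 (mod 23); (19|23)=-1, (15|23)=-1; sign (−1)^0·-1^3·-1^2 = -1.
(a,b)_∞: sgn(-561)=−, sgn(11362)=+, so +1.
(a,b)_13: α=0, u≡7; β=1, v≡3 (mod 13); (7|13)=-1, (3|13)=+1; sign (−1)^0·-1^1·+1^0 = -1.
(a,b)_3: α=-7, u≡2; β=-6, v≡1 (mod 3); (2|3)=-1, (1|3)=+1; sign (−1)^0·-1^-6·+1^-7 = +1.
(a,b)_19: α=4, u≡16; β=5, v≡1 (mod 19); (16|19)=+1, (1|19)=+1; sign (−1)^0·+1^5·+1^4 = +1.
(a,b)_17: α=1, u≡16; β=0, v≡3 (mod 17); (16|17)=+1, (3|17)=-1; sign (−1)^0·+1^0·-1^1 = -1.
(a,b)_2: α=-2, β=-1; u≡7, v≡1 (mod 8); ε(u)ε(v)=1·0, αω(v)=-2·0, βω(u)=-1·0; sum ≡ 0  ⇒  +1.
(a,b)_11: α=1, u≡1; β=2, v≡2 (mod 11); (1|11)=+1, (2|11)=-1; sign (−1)^0·+1^2·-1^1 = -1.
(a,b)_5: α=0, u≡1; β=-2, v≡3 (mod 5); (1|5)=+1, (3|5)=-1; sign (−1)^0·+1^-2·-1^0 = +1.
(a,b)_31: α=2, u≡20; β=2, v≡10 (mod 31); (20|31)=+1, (10|31)=+1; sign (−1)^0·+1^2·+1^2 = +1.
(a,b)_43: α=2, u≡21; β=4, v≡10 (mod 43); (21|43)=+1, (10|43)=+1; sign (−1)^0·+1^4·+1^2 = +1.
(-561, 11362 / ℚ) ramifies at {11, 13, 17, 23}: a division algebra.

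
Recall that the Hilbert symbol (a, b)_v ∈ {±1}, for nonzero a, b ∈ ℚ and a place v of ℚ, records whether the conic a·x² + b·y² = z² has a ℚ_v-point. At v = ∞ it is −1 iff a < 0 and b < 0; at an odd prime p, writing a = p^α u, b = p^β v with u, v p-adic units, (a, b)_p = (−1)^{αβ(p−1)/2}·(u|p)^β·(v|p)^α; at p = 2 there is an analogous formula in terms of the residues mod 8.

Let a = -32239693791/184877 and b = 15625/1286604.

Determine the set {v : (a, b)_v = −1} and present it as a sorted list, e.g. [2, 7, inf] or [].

[3, 23]

(a, b) ≡ (-100947, 11) mod (ℚ^×)²; places V = {2, 3, 5, 7, 11, 19, 23, 29, ∞}.
(a,b)_19: α=3, u≡6; β=-2, v≡11 (mod 19); (6|19)=+1, (11|19)=+1; sign (−1)^0·+1^-2·+1^3 = +1.
(a,b)_3: α=5, u≡2; β=-4, v≡2 (mod 3); (2|3)=-1, (2|3)=-1; sign (−1)^0·-1^-4·-1^5 = -1.
(a,b)_∞: sgn(-100947)=−, sgn(11)=+, so +1.
(a,b)_7: α=-5, u≡6; β=0, v≡2 (mod 7); (6|7)=-1, (2|7)=+1; sign (−1)^0·-1^0·+1^-5 = +1.
(a,b)_23: α=1, u≡2; β=0, v≡11 (mod 23); (2|23)=+1, (11|23)=-1; sign (−1)^0·+1^0·-1^1 = -1.
(a,b)_29: α=2, u≡2; β=0, v≡18 (mod 29); (2|29)=-1, (18|29)=-1; sign (−1)^0·-1^0·-1^2 = +1.
(a,b)_11: α=-1, u≡8; β=-1, v≡5 (mod 11); (8|11)=-1, (5|11)=+1; sign (−1)^1·-1^-1·+1^-1 = +1.
(a,b)_5: α=0, u≡2; β=6, v≡4 (mod 5); (2|5)=-1, (4|5)=+1; sign (−1)^0·-1^6·+1^0 = +1.
(a,b)_2: α=0, β=-2; u≡5, v≡3 (mod 8); ε(u)ε(v)=0·1, αω(v)=0·1, βω(u)=-2·1; sum ≡ 0  ⇒  +1.
Ram(-100947, 11) = {3, 23}; no ℚ_3-point on the conic.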